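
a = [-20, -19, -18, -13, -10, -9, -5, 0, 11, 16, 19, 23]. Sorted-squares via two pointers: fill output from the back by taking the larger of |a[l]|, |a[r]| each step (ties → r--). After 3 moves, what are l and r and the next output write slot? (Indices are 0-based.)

[0,11] |-20|<=|23| out[11]=529 → r--
[0,10] |-20|>|19| out[10]=400 → l++
[1,10] |-19|<=|19| out[9]=361 → r--

l=1, r=9, next write slot=8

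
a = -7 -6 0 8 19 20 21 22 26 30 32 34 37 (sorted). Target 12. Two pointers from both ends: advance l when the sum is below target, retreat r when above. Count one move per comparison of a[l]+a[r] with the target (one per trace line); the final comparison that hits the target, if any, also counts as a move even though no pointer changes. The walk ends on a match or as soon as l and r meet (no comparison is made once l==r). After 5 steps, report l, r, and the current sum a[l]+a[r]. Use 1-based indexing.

l=1, r=8, sum=15

[1,13] -7+37=30 >12 → r--
[1,12] -7+34=27 >12 → r--
[1,11] -7+32=25 >12 → r--
[1,10] -7+30=23 >12 → r--
[1,9] -7+26=19 >12 → r--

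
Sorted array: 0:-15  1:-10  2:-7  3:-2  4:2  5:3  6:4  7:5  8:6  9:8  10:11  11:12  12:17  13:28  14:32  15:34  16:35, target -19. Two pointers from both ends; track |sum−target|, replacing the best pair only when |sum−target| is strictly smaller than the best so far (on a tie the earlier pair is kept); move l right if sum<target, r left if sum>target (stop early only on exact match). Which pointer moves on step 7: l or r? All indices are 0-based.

r

[0,16] -15+35=20 d=39 * → r--
[0,15] -15+34=19 d=38 * → r--
[0,14] -15+32=17 d=36 * → r--
[0,13] -15+28=13 d=32 * → r--
[0,12] -15+17=2 d=21 * → r--
[0,11] -15+12=-3 d=16 * → r--
[0,10] -15+11=-4 d=15 * → r--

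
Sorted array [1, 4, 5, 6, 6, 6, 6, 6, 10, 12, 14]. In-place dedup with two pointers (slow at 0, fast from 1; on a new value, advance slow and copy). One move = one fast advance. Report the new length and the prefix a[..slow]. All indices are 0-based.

(s=0,f=1) a[fast]=4≠a[slow]=1 write a[1]=4 → slow++,fast++
(s=1,f=2) a[fast]=5≠a[slow]=4 write a[2]=5 → slow++,fast++
(s=2,f=3) a[fast]=6≠a[slow]=5 write a[3]=6 → slow++,fast++
(s=3,f=4) a[fast]=6=a[slow] dup → fast++
(s=3,f=5) a[fast]=6=a[slow] dup → fast++
(s=3,f=6) a[fast]=6=a[slow] dup → fast++
(s=3,f=7) a[fast]=6=a[slow] dup → fast++
(s=3,f=8) a[fast]=10≠a[slow]=6 write a[4]=10 → slow++,fast++
(s=4,f=9) a[fast]=12≠a[slow]=10 write a[5]=12 → slow++,fast++
(s=5,f=10) a[fast]=14≠a[slow]=12 write a[6]=14 → slow++,fast++

length 7; prefix = [1, 4, 5, 6, 10, 12, 14]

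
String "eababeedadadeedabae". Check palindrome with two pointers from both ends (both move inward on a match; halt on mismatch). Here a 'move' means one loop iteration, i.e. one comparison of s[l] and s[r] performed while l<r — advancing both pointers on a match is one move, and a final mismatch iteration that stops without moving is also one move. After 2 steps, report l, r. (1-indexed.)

l=1 r=19: 'e'=='e', l++,r--
l=2 r=18: 'a'=='a', l++,r--

l=3, r=17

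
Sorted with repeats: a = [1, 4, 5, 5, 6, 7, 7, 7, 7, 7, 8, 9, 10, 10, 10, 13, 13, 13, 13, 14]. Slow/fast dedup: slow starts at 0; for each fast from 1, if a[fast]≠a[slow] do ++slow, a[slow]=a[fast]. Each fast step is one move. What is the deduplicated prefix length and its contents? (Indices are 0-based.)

(s=0,f=1) a[fast]=4≠a[slow]=1 write a[1]=4 → slow++,fast++
(s=1,f=2) a[fast]=5≠a[slow]=4 write a[2]=5 → slow++,fast++
(s=2,f=3) a[fast]=5=a[slow] dup → fast++
(s=2,f=4) a[fast]=6≠a[slow]=5 write a[3]=6 → slow++,fast++
(s=3,f=5) a[fast]=7≠a[slow]=6 write a[4]=7 → slow++,fast++
(s=4,f=6) a[fast]=7=a[slow] dup → fast++
(s=4,f=7) a[fast]=7=a[slow] dup → fast++
(s=4,f=8) a[fast]=7=a[slow] dup → fast++
(s=4,f=9) a[fast]=7=a[slow] dup → fast++
(s=4,f=10) a[fast]=8≠a[slow]=7 write a[5]=8 → slow++,fast++
(s=5,f=11) a[fast]=9≠a[slow]=8 write a[6]=9 → slow++,fast++
(s=6,f=12) a[fast]=10≠a[slow]=9 write a[7]=10 → slow++,fast++
(s=7,f=13) a[fast]=10=a[slow] dup → fast++
(s=7,f=14) a[fast]=10=a[slow] dup → fast++
(s=7,f=15) a[fast]=13≠a[slow]=10 write a[8]=13 → slow++,fast++
(s=8,f=16) a[fast]=13=a[slow] dup → fast++
(s=8,f=17) a[fast]=13=a[slow] dup → fast++
(s=8,f=18) a[fast]=13=a[slow] dup → fast++
(s=8,f=19) a[fast]=14≠a[slow]=13 write a[9]=14 → slow++,fast++

length 10; prefix = [1, 4, 5, 6, 7, 8, 9, 10, 13, 14]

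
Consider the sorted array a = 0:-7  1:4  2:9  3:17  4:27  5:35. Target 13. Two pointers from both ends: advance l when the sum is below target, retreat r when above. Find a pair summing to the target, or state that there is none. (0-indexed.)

l=0 r=5: -7+35=28 >13, r--
l=0 r=4: -7+27=20 >13, r--
l=0 r=3: -7+17=10 <13, l++
l=1 r=3: 4+17=21 >13, r--
l=1 r=2: 4+9=13, found

(4, 9)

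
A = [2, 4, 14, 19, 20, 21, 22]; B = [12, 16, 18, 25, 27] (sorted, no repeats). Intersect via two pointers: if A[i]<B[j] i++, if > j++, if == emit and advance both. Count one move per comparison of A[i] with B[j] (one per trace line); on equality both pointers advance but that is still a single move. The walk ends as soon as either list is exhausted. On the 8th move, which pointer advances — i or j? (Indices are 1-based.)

i

i=1 j=1: 2<12, i++
i=2 j=1: 4<12, i++
i=3 j=1: 14>12, j++
i=3 j=2: 14<16, i++
i=4 j=2: 19>16, j++
i=4 j=3: 19>18, j++
i=4 j=4: 19<25, i++
i=5 j=4: 20<25, i++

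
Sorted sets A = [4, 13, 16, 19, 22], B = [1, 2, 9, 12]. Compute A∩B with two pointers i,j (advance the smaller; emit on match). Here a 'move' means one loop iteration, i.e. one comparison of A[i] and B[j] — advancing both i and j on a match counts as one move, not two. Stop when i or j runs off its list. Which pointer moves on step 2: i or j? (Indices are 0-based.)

j

[i=0,j=0] 4>1 → j++
[i=0,j=1] 4>2 → j++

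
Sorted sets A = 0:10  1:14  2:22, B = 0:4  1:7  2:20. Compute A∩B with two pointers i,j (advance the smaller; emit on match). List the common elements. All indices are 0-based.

[i=0,j=0] 10>4 → j++
[i=0,j=1] 10>7 → j++
[i=0,j=2] 10<20 → i++
[i=1,j=2] 14<20 → i++
[i=2,j=2] 22>20 → j++

intersection = []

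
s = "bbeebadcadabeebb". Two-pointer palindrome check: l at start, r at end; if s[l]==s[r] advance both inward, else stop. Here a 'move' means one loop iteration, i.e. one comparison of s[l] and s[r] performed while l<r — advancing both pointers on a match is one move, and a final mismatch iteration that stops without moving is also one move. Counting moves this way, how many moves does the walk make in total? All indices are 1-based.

8 moves

[1,16] 'b'=='b' → l++,r--
[2,15] 'b'=='b' → l++,r--
[3,14] 'e'=='e' → l++,r--
[4,13] 'e'=='e' → l++,r--
[5,12] 'b'=='b' → l++,r--
[6,11] 'a'=='a' → l++,r--
[7,10] 'd'=='d' → l++,r--
[8,9] 'c'!='a' → stop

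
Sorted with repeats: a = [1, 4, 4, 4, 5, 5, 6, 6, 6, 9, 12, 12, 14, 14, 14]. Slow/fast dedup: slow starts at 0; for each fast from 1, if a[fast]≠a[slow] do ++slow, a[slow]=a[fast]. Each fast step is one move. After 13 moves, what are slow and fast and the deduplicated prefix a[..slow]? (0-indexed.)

(s=0,f=1) a[fast]=4≠a[slow]=1 write a[1]=4 → slow++,fast++
(s=1,f=2) a[fast]=4=a[slow] dup → fast++
(s=1,f=3) a[fast]=4=a[slow] dup → fast++
(s=1,f=4) a[fast]=5≠a[slow]=4 write a[2]=5 → slow++,fast++
(s=2,f=5) a[fast]=5=a[slow] dup → fast++
(s=2,f=6) a[fast]=6≠a[slow]=5 write a[3]=6 → slow++,fast++
(s=3,f=7) a[fast]=6=a[slow] dup → fast++
(s=3,f=8) a[fast]=6=a[slow] dup → fast++
(s=3,f=9) a[fast]=9≠a[slow]=6 write a[4]=9 → slow++,fast++
(s=4,f=10) a[fast]=12≠a[slow]=9 write a[5]=12 → slow++,fast++
(s=5,f=11) a[fast]=12=a[slow] dup → fast++
(s=5,f=12) a[fast]=14≠a[slow]=12 write a[6]=14 → slow++,fast++
(s=6,f=13) a[fast]=14=a[slow] dup → fast++

slow=6, fast=14, prefix=[1, 4, 5, 6, 9, 12, 14]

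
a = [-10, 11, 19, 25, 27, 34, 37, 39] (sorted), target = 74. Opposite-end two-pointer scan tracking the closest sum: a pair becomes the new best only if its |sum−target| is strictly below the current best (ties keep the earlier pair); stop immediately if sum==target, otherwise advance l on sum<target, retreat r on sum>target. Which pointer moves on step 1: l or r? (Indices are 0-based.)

l

[0,7] -10+39=29 d=45 * → l++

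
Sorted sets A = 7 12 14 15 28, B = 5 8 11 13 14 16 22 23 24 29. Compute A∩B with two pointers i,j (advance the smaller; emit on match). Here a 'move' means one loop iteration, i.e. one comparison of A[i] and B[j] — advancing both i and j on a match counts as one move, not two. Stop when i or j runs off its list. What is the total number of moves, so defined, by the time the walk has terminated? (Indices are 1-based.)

13 moves

i=1 j=1: 7>5, j++
i=1 j=2: 7<8, i++
i=2 j=2: 12>8, j++
i=2 j=3: 12>11, j++
i=2 j=4: 12<13, i++
i=3 j=4: 14>13, j++
i=3 j=5: 14==14 emit, i++,j++
i=4 j=6: 15<16, i++
i=5 j=6: 28>16, j++
i=5 j=7: 28>22, j++
i=5 j=8: 28>23, j++
i=5 j=9: 28>24, j++
i=5 j=10: 28<29, i++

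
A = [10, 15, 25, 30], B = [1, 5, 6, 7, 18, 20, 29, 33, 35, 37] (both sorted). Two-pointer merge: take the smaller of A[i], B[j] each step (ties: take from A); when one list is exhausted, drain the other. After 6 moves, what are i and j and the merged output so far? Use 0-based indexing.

i=2, j=4, merged so far=[1, 5, 6, 7, 10, 15]

[i=0,j=0] A[i]=10>B[j]=1 take 1 → j++
[i=0,j=1] A[i]=10>B[j]=5 take 5 → j++
[i=0,j=2] A[i]=10>B[j]=6 take 6 → j++
[i=0,j=3] A[i]=10>B[j]=7 take 7 → j++
[i=0,j=4] A[i]=10<=B[j]=18 take 10 → i++
[i=1,j=4] A[i]=15<=B[j]=18 take 15 → i++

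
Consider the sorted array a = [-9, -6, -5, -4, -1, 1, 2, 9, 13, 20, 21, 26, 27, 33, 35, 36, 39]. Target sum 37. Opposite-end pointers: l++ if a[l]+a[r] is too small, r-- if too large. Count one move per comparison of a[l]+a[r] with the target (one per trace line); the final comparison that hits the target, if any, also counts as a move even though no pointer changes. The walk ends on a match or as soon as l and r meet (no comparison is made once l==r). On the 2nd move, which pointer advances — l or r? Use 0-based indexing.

[0,16] -9+39=30 <37 → l++
[1,16] -6+39=33 <37 → l++

l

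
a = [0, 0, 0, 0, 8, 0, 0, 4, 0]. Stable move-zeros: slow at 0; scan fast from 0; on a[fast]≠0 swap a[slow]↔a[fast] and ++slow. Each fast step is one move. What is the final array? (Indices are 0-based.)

slow=0 fast=0: a[fast]=0, fast++
slow=0 fast=1: a[fast]=0, fast++
slow=0 fast=2: a[fast]=0, fast++
slow=0 fast=3: a[fast]=0, fast++
slow=0 fast=4: a[fast]=8≠0 swap→a[0]=8, slow++,fast++
slow=1 fast=5: a[fast]=0, fast++
slow=1 fast=6: a[fast]=0, fast++
slow=1 fast=7: a[fast]=4≠0 swap→a[1]=4, slow++,fast++
slow=2 fast=8: a[fast]=0, fast++

[8, 4, 0, 0, 0, 0, 0, 0, 0]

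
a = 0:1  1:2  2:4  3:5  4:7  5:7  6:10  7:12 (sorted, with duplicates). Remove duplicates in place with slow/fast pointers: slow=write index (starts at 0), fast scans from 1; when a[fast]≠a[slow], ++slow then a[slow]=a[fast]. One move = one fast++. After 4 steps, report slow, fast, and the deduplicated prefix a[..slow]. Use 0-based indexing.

slow=4, fast=5, prefix=[1, 2, 4, 5, 7]

slow=0 fast=1: a[fast]=2≠a[slow]=1 write a[1]=2, slow++,fast++
slow=1 fast=2: a[fast]=4≠a[slow]=2 write a[2]=4, slow++,fast++
slow=2 fast=3: a[fast]=5≠a[slow]=4 write a[3]=5, slow++,fast++
slow=3 fast=4: a[fast]=7≠a[slow]=5 write a[4]=7, slow++,fast++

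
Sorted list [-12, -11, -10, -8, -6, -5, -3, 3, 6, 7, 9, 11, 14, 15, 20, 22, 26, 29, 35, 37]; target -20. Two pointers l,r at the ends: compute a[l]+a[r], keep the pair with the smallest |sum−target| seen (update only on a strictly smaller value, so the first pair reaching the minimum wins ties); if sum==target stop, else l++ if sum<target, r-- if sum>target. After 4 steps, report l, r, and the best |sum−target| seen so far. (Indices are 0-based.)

l=0, r=15, best |Δ|=34

[0,19] -12+37=25 d=45 * → r--
[0,18] -12+35=23 d=43 * → r--
[0,17] -12+29=17 d=37 * → r--
[0,16] -12+26=14 d=34 * → r--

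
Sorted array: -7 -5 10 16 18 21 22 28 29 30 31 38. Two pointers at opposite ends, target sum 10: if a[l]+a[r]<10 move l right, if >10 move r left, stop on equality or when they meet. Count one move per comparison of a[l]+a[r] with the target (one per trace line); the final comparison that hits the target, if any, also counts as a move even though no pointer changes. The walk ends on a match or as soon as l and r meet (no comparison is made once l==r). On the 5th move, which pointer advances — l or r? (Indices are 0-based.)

l=0 r=11: -7+38=31 >10, r--
l=0 r=10: -7+31=24 >10, r--
l=0 r=9: -7+30=23 >10, r--
l=0 r=8: -7+29=22 >10, r--
l=0 r=7: -7+28=21 >10, r--

r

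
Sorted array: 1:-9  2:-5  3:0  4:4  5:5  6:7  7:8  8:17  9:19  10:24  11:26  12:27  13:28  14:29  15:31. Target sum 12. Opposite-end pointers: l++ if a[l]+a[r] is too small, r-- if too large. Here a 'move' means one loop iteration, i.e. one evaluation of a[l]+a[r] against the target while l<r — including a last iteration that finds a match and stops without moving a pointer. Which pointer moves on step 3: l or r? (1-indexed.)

l=1 r=15: -9+31=22 >12, r--
l=1 r=14: -9+29=20 >12, r--
l=1 r=13: -9+28=19 >12, r--

r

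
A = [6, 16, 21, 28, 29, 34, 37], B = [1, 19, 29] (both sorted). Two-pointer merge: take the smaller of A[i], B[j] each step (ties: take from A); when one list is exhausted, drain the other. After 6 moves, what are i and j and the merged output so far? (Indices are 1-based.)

[i=1,j=1] A[i]=6>B[j]=1 take 1 → j++
[i=1,j=2] A[i]=6<=B[j]=19 take 6 → i++
[i=2,j=2] A[i]=16<=B[j]=19 take 16 → i++
[i=3,j=2] A[i]=21>B[j]=19 take 19 → j++
[i=3,j=3] A[i]=21<=B[j]=29 take 21 → i++
[i=4,j=3] A[i]=28<=B[j]=29 take 28 → i++

i=5, j=3, merged so far=[1, 6, 16, 19, 21, 28]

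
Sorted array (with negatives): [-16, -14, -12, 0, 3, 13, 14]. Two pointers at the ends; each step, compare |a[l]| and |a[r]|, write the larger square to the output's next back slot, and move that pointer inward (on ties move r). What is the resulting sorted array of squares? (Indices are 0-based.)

[0, 9, 144, 169, 196, 196, 256]

l=0 r=6: |-16|>|14| out[6]=256, l++
l=1 r=6: |-14|<=|14| out[5]=196, r--
l=1 r=5: |-14|>|13| out[4]=196, l++
l=2 r=5: |-12|<=|13| out[3]=169, r--
l=2 r=4: |-12|>|3| out[2]=144, l++
l=3 r=4: |0|<=|3| out[1]=9, r--
l=3 r=3: |0|<=|0| out[0]=0, r--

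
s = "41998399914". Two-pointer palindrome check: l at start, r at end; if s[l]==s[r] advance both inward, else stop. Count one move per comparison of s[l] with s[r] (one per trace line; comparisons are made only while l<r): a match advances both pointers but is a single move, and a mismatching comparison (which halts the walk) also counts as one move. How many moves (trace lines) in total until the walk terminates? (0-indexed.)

[0,10] '4'=='4' → l++,r--
[1,9] '1'=='1' → l++,r--
[2,8] '9'=='9' → l++,r--
[3,7] '9'=='9' → l++,r--
[4,6] '8'!='9' → stop

5 moves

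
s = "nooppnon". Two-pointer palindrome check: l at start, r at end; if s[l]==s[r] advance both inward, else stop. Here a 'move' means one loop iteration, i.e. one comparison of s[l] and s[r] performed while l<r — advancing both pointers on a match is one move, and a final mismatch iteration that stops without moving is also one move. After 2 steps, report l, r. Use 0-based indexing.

l=2, r=5

l=0 r=7: 'n'=='n', l++,r--
l=1 r=6: 'o'=='o', l++,r--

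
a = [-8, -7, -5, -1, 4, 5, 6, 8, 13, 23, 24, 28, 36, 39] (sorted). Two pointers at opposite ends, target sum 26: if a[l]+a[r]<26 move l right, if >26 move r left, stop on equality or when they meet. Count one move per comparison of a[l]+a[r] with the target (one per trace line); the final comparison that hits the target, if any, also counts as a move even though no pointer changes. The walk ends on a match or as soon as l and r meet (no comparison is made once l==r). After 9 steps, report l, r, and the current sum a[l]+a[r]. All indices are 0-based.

l=4, r=8, sum=17

[0,13] -8+39=31 >26 → r--
[0,12] -8+36=28 >26 → r--
[0,11] -8+28=20 <26 → l++
[1,11] -7+28=21 <26 → l++
[2,11] -5+28=23 <26 → l++
[3,11] -1+28=27 >26 → r--
[3,10] -1+24=23 <26 → l++
[4,10] 4+24=28 >26 → r--
[4,9] 4+23=27 >26 → r--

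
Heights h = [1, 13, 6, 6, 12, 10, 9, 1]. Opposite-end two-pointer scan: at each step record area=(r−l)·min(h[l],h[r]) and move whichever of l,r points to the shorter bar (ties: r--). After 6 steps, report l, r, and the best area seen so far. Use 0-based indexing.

l=1, r=2, best area=45

[0,7] min(1,1)*7=7 best=7 * → r--
[0,6] min(1,9)*6=6 best=7 → l++
[1,6] min(13,9)*5=45 best=45 * → r--
[1,5] min(13,10)*4=40 best=45 → r--
[1,4] min(13,12)*3=36 best=45 → r--
[1,3] min(13,6)*2=12 best=45 → r--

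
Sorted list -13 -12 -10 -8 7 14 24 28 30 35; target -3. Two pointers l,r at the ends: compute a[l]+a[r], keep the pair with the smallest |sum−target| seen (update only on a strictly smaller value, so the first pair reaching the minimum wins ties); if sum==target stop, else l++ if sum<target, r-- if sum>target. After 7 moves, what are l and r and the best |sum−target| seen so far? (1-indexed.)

l=3, r=5, best |Δ|=2

l=1 r=10: -13+35=22 d=25 *, r--
l=1 r=9: -13+30=17 d=20 *, r--
l=1 r=8: -13+28=15 d=18 *, r--
l=1 r=7: -13+24=11 d=14 *, r--
l=1 r=6: -13+14=1 d=4 *, r--
l=1 r=5: -13+7=-6 d=3 *, l++
l=2 r=5: -12+7=-5 d=2 *, l++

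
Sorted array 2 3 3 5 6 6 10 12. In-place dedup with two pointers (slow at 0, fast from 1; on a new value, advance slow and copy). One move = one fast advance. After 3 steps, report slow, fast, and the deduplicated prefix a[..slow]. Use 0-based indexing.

slow=0 fast=1: a[fast]=3≠a[slow]=2 write a[1]=3, slow++,fast++
slow=1 fast=2: a[fast]=3=a[slow] dup, fast++
slow=1 fast=3: a[fast]=5≠a[slow]=3 write a[2]=5, slow++,fast++

slow=2, fast=4, prefix=[2, 3, 5]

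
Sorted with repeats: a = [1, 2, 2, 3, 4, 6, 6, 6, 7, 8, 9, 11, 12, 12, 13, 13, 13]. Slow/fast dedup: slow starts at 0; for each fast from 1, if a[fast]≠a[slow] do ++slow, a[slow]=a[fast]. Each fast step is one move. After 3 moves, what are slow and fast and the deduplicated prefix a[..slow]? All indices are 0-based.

(s=0,f=1) a[fast]=2≠a[slow]=1 write a[1]=2 → slow++,fast++
(s=1,f=2) a[fast]=2=a[slow] dup → fast++
(s=1,f=3) a[fast]=3≠a[slow]=2 write a[2]=3 → slow++,fast++

slow=2, fast=4, prefix=[1, 2, 3]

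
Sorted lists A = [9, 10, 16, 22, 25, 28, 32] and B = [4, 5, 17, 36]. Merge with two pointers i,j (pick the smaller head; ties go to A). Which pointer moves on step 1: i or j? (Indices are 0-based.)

[i=0,j=0] A[i]=9>B[j]=4 take 4 → j++

j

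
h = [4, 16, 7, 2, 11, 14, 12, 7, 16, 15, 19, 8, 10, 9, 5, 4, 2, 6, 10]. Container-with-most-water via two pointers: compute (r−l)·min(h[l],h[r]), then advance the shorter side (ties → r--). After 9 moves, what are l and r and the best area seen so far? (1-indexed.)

l=2, r=11, best area=170

l=1 r=19: min(4,10)*18=72 best=72 *, l++
l=2 r=19: min(16,10)*17=170 best=170 *, r--
l=2 r=18: min(16,6)*16=96 best=170, r--
l=2 r=17: min(16,2)*15=30 best=170, r--
l=2 r=16: min(16,4)*14=56 best=170, r--
l=2 r=15: min(16,5)*13=65 best=170, r--
l=2 r=14: min(16,9)*12=108 best=170, r--
l=2 r=13: min(16,10)*11=110 best=170, r--
l=2 r=12: min(16,8)*10=80 best=170, r--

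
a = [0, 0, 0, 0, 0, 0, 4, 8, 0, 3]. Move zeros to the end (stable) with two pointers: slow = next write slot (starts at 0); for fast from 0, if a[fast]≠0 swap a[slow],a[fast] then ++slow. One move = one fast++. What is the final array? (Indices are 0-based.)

(s=0,f=0) a[fast]=0 → fast++
(s=0,f=1) a[fast]=0 → fast++
(s=0,f=2) a[fast]=0 → fast++
(s=0,f=3) a[fast]=0 → fast++
(s=0,f=4) a[fast]=0 → fast++
(s=0,f=5) a[fast]=0 → fast++
(s=0,f=6) a[fast]=4≠0 swap→a[0]=4 → slow++,fast++
(s=1,f=7) a[fast]=8≠0 swap→a[1]=8 → slow++,fast++
(s=2,f=8) a[fast]=0 → fast++
(s=2,f=9) a[fast]=3≠0 swap→a[2]=3 → slow++,fast++

[4, 8, 3, 0, 0, 0, 0, 0, 0, 0]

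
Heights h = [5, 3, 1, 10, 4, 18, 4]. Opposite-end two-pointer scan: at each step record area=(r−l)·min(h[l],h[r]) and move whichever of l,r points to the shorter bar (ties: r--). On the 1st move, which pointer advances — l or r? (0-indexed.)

[0,6] min(5,4)*6=24 best=24 * → r--

r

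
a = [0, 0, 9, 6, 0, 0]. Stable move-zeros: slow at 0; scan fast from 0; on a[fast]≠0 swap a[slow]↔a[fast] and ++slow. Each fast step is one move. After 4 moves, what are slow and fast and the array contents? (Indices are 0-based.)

slow=2, fast=4, a=[9, 6, 0, 0, 0, 0]

slow=0 fast=0: a[fast]=0, fast++
slow=0 fast=1: a[fast]=0, fast++
slow=0 fast=2: a[fast]=9≠0 swap→a[0]=9, slow++,fast++
slow=1 fast=3: a[fast]=6≠0 swap→a[1]=6, slow++,fast++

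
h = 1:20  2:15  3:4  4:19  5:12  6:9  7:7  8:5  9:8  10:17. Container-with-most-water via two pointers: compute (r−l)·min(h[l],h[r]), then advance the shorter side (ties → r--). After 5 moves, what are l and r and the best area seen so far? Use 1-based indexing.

[1,10] min(20,17)*9=153 best=153 * → r--
[1,9] min(20,8)*8=64 best=153 → r--
[1,8] min(20,5)*7=35 best=153 → r--
[1,7] min(20,7)*6=42 best=153 → r--
[1,6] min(20,9)*5=45 best=153 → r--

l=1, r=5, best area=153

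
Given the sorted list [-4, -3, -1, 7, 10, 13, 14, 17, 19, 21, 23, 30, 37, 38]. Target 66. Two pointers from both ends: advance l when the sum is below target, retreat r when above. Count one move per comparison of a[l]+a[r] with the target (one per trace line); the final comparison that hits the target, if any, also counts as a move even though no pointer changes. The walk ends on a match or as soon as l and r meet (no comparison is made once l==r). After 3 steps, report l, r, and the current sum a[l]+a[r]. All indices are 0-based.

[0,13] -4+38=34 <66 → l++
[1,13] -3+38=35 <66 → l++
[2,13] -1+38=37 <66 → l++

l=3, r=13, sum=45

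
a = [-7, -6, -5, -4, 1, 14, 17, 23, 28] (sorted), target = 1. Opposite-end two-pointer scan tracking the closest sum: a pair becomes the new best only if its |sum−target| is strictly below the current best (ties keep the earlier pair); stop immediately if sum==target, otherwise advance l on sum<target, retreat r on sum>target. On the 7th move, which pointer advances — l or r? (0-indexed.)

[0,8] -7+28=21 d=20 * → r--
[0,7] -7+23=16 d=15 * → r--
[0,6] -7+17=10 d=9 * → r--
[0,5] -7+14=7 d=6 * → r--
[0,4] -7+1=-6 d=7 → l++
[1,4] -6+1=-5 d=6 → l++
[2,4] -5+1=-4 d=5 * → l++

l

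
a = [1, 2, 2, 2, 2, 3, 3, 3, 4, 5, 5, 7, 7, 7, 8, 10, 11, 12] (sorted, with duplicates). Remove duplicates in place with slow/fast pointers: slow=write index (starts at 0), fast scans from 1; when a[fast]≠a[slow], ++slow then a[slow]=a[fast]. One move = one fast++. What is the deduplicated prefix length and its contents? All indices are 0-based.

length 10; prefix = [1, 2, 3, 4, 5, 7, 8, 10, 11, 12]

(s=0,f=1) a[fast]=2≠a[slow]=1 write a[1]=2 → slow++,fast++
(s=1,f=2) a[fast]=2=a[slow] dup → fast++
(s=1,f=3) a[fast]=2=a[slow] dup → fast++
(s=1,f=4) a[fast]=2=a[slow] dup → fast++
(s=1,f=5) a[fast]=3≠a[slow]=2 write a[2]=3 → slow++,fast++
(s=2,f=6) a[fast]=3=a[slow] dup → fast++
(s=2,f=7) a[fast]=3=a[slow] dup → fast++
(s=2,f=8) a[fast]=4≠a[slow]=3 write a[3]=4 → slow++,fast++
(s=3,f=9) a[fast]=5≠a[slow]=4 write a[4]=5 → slow++,fast++
(s=4,f=10) a[fast]=5=a[slow] dup → fast++
(s=4,f=11) a[fast]=7≠a[slow]=5 write a[5]=7 → slow++,fast++
(s=5,f=12) a[fast]=7=a[slow] dup → fast++
(s=5,f=13) a[fast]=7=a[slow] dup → fast++
(s=5,f=14) a[fast]=8≠a[slow]=7 write a[6]=8 → slow++,fast++
(s=6,f=15) a[fast]=10≠a[slow]=8 write a[7]=10 → slow++,fast++
(s=7,f=16) a[fast]=11≠a[slow]=10 write a[8]=11 → slow++,fast++
(s=8,f=17) a[fast]=12≠a[slow]=11 write a[9]=12 → slow++,fast++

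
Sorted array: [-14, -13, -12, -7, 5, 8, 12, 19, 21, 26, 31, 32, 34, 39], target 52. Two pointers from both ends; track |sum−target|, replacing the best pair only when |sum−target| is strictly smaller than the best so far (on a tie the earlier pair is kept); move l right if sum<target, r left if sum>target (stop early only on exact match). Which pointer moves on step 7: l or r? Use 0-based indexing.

l=0 r=13: -14+39=25 d=27 *, l++
l=1 r=13: -13+39=26 d=26 *, l++
l=2 r=13: -12+39=27 d=25 *, l++
l=3 r=13: -7+39=32 d=20 *, l++
l=4 r=13: 5+39=44 d=8 *, l++
l=5 r=13: 8+39=47 d=5 *, l++
l=6 r=13: 12+39=51 d=1 *, l++

l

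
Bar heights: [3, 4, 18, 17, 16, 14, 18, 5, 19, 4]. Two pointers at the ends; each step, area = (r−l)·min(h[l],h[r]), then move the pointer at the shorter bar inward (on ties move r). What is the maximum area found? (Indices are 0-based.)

l=0 r=9: min(3,4)*9=27 best=27 *, l++
l=1 r=9: min(4,4)*8=32 best=32 *, r--
l=1 r=8: min(4,19)*7=28 best=32, l++
l=2 r=8: min(18,19)*6=108 best=108 *, l++
l=3 r=8: min(17,19)*5=85 best=108, l++
l=4 r=8: min(16,19)*4=64 best=108, l++
l=5 r=8: min(14,19)*3=42 best=108, l++
l=6 r=8: min(18,19)*2=36 best=108, l++
l=7 r=8: min(5,19)*1=5 best=108, l++

max area = 108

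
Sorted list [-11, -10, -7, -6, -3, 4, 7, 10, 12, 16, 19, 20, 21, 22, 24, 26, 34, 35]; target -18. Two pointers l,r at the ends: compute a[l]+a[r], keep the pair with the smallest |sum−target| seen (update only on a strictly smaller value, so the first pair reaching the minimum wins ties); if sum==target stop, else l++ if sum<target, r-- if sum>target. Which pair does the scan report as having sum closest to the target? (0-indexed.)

pair (-11, -7) with sum -18 (|Δ|=0)

[0,17] -11+35=24 d=42 * → r--
[0,16] -11+34=23 d=41 * → r--
[0,15] -11+26=15 d=33 * → r--
[0,14] -11+24=13 d=31 * → r--
[0,13] -11+22=11 d=29 * → r--
[0,12] -11+21=10 d=28 * → r--
[0,11] -11+20=9 d=27 * → r--
[0,10] -11+19=8 d=26 * → r--
[0,9] -11+16=5 d=23 * → r--
[0,8] -11+12=1 d=19 * → r--
[0,7] -11+10=-1 d=17 * → r--
[0,6] -11+7=-4 d=14 * → r--
[0,5] -11+4=-7 d=11 * → r--
[0,4] -11+-3=-14 d=4 * → r--
[0,3] -11+-6=-17 d=1 * → r--
[0,2] -11+-7=-18 d=0 * → stop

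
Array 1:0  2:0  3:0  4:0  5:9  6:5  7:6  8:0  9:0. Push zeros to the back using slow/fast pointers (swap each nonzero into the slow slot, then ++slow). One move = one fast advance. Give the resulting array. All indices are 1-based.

slow=1 fast=1: a[fast]=0, fast++
slow=1 fast=2: a[fast]=0, fast++
slow=1 fast=3: a[fast]=0, fast++
slow=1 fast=4: a[fast]=0, fast++
slow=1 fast=5: a[fast]=9≠0 swap→a[1]=9, slow++,fast++
slow=2 fast=6: a[fast]=5≠0 swap→a[2]=5, slow++,fast++
slow=3 fast=7: a[fast]=6≠0 swap→a[3]=6, slow++,fast++
slow=4 fast=8: a[fast]=0, fast++
slow=4 fast=9: a[fast]=0, fast++

[9, 5, 6, 0, 0, 0, 0, 0, 0]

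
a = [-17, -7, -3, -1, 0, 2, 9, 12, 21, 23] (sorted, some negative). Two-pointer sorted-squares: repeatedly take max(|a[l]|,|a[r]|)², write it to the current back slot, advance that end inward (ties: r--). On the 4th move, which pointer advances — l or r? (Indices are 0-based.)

[0,9] |-17|<=|23| out[9]=529 → r--
[0,8] |-17|<=|21| out[8]=441 → r--
[0,7] |-17|>|12| out[7]=289 → l++
[1,7] |-7|<=|12| out[6]=144 → r--

r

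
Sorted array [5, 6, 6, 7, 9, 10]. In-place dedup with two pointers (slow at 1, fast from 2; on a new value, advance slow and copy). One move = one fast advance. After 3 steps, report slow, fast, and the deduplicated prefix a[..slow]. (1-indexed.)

slow=3, fast=5, prefix=[5, 6, 7]

(s=1,f=2) a[fast]=6≠a[slow]=5 write a[2]=6 → slow++,fast++
(s=2,f=3) a[fast]=6=a[slow] dup → fast++
(s=2,f=4) a[fast]=7≠a[slow]=6 write a[3]=7 → slow++,fast++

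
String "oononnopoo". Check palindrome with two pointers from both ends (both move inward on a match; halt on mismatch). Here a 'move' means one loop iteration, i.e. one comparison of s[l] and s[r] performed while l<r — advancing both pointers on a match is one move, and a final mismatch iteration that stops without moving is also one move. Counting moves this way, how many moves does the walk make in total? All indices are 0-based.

[0,9] 'o'=='o' → l++,r--
[1,8] 'o'=='o' → l++,r--
[2,7] 'n'!='p' → stop

3 moves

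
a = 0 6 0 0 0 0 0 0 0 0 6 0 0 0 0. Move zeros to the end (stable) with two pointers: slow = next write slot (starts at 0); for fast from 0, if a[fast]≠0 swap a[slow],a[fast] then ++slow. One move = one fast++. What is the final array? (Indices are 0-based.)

[6, 6, 0, 0, 0, 0, 0, 0, 0, 0, 0, 0, 0, 0, 0]

slow=0 fast=0: a[fast]=0, fast++
slow=0 fast=1: a[fast]=6≠0 swap→a[0]=6, slow++,fast++
slow=1 fast=2: a[fast]=0, fast++
slow=1 fast=3: a[fast]=0, fast++
slow=1 fast=4: a[fast]=0, fast++
slow=1 fast=5: a[fast]=0, fast++
slow=1 fast=6: a[fast]=0, fast++
slow=1 fast=7: a[fast]=0, fast++
slow=1 fast=8: a[fast]=0, fast++
slow=1 fast=9: a[fast]=0, fast++
slow=1 fast=10: a[fast]=6≠0 swap→a[1]=6, slow++,fast++
slow=2 fast=11: a[fast]=0, fast++
slow=2 fast=12: a[fast]=0, fast++
slow=2 fast=13: a[fast]=0, fast++
slow=2 fast=14: a[fast]=0, fast++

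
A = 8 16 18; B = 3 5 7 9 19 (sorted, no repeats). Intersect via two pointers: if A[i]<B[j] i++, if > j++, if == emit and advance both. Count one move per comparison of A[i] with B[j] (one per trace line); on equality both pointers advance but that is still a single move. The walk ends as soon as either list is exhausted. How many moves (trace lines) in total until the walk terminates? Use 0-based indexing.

i=0 j=0: 8>3, j++
i=0 j=1: 8>5, j++
i=0 j=2: 8>7, j++
i=0 j=3: 8<9, i++
i=1 j=3: 16>9, j++
i=1 j=4: 16<19, i++
i=2 j=4: 18<19, i++

7 moves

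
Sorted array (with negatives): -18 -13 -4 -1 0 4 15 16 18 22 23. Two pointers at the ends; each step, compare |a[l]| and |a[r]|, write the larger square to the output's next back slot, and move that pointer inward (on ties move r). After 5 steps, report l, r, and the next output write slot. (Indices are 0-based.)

l=0 r=10: |-18|<=|23| out[10]=529, r--
l=0 r=9: |-18|<=|22| out[9]=484, r--
l=0 r=8: |-18|<=|18| out[8]=324, r--
l=0 r=7: |-18|>|16| out[7]=324, l++
l=1 r=7: |-13|<=|16| out[6]=256, r--

l=1, r=6, next write slot=5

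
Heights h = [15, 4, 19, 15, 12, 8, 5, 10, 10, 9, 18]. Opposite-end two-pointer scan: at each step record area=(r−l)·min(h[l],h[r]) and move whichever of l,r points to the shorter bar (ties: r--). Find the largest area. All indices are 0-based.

l=0 r=10: min(15,18)*10=150 best=150 *, l++
l=1 r=10: min(4,18)*9=36 best=150, l++
l=2 r=10: min(19,18)*8=144 best=150, r--
l=2 r=9: min(19,9)*7=63 best=150, r--
l=2 r=8: min(19,10)*6=60 best=150, r--
l=2 r=7: min(19,10)*5=50 best=150, r--
l=2 r=6: min(19,5)*4=20 best=150, r--
l=2 r=5: min(19,8)*3=24 best=150, r--
l=2 r=4: min(19,12)*2=24 best=150, r--
l=2 r=3: min(19,15)*1=15 best=150, r--

max area = 150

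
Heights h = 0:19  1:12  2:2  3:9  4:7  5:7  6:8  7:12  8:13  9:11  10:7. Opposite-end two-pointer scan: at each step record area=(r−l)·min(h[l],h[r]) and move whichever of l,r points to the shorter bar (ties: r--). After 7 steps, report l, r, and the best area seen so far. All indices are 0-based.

l=0 r=10: min(19,7)*10=70 best=70 *, r--
l=0 r=9: min(19,11)*9=99 best=99 *, r--
l=0 r=8: min(19,13)*8=104 best=104 *, r--
l=0 r=7: min(19,12)*7=84 best=104, r--
l=0 r=6: min(19,8)*6=48 best=104, r--
l=0 r=5: min(19,7)*5=35 best=104, r--
l=0 r=4: min(19,7)*4=28 best=104, r--

l=0, r=3, best area=104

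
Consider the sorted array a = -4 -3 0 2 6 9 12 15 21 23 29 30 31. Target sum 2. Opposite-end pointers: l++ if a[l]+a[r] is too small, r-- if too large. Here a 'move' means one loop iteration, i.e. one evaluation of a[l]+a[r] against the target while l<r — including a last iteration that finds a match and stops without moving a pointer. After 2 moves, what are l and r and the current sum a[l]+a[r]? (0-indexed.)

[0,12] -4+31=27 >2 → r--
[0,11] -4+30=26 >2 → r--

l=0, r=10, sum=25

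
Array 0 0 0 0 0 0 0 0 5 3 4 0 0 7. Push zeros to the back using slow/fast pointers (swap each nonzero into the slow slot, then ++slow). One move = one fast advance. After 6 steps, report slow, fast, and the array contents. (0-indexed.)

(s=0,f=0) a[fast]=0 → fast++
(s=0,f=1) a[fast]=0 → fast++
(s=0,f=2) a[fast]=0 → fast++
(s=0,f=3) a[fast]=0 → fast++
(s=0,f=4) a[fast]=0 → fast++
(s=0,f=5) a[fast]=0 → fast++

slow=0, fast=6, a=[0, 0, 0, 0, 0, 0, 0, 0, 5, 3, 4, 0, 0, 7]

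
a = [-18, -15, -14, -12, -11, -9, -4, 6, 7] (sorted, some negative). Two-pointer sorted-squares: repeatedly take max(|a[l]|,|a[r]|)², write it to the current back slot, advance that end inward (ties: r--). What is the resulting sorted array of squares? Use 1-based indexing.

[1,9] |-18|>|7| out[9]=324 → l++
[2,9] |-15|>|7| out[8]=225 → l++
[3,9] |-14|>|7| out[7]=196 → l++
[4,9] |-12|>|7| out[6]=144 → l++
[5,9] |-11|>|7| out[5]=121 → l++
[6,9] |-9|>|7| out[4]=81 → l++
[7,9] |-4|<=|7| out[3]=49 → r--
[7,8] |-4|<=|6| out[2]=36 → r--
[7,7] |-4|<=|-4| out[1]=16 → r--

[16, 36, 49, 81, 121, 144, 196, 225, 324]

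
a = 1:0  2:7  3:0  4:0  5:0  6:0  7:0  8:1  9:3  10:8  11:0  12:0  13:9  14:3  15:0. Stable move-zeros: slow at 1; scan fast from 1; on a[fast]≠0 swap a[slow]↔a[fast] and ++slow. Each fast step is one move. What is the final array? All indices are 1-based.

slow=1 fast=1: a[fast]=0, fast++
slow=1 fast=2: a[fast]=7≠0 swap→a[1]=7, slow++,fast++
slow=2 fast=3: a[fast]=0, fast++
slow=2 fast=4: a[fast]=0, fast++
slow=2 fast=5: a[fast]=0, fast++
slow=2 fast=6: a[fast]=0, fast++
slow=2 fast=7: a[fast]=0, fast++
slow=2 fast=8: a[fast]=1≠0 swap→a[2]=1, slow++,fast++
slow=3 fast=9: a[fast]=3≠0 swap→a[3]=3, slow++,fast++
slow=4 fast=10: a[fast]=8≠0 swap→a[4]=8, slow++,fast++
slow=5 fast=11: a[fast]=0, fast++
slow=5 fast=12: a[fast]=0, fast++
slow=5 fast=13: a[fast]=9≠0 swap→a[5]=9, slow++,fast++
slow=6 fast=14: a[fast]=3≠0 swap→a[6]=3, slow++,fast++
slow=7 fast=15: a[fast]=0, fast++

[7, 1, 3, 8, 9, 3, 0, 0, 0, 0, 0, 0, 0, 0, 0]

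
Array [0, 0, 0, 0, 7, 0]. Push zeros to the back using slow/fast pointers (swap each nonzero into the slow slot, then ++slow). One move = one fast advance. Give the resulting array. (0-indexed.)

[7, 0, 0, 0, 0, 0]

(s=0,f=0) a[fast]=0 → fast++
(s=0,f=1) a[fast]=0 → fast++
(s=0,f=2) a[fast]=0 → fast++
(s=0,f=3) a[fast]=0 → fast++
(s=0,f=4) a[fast]=7≠0 swap→a[0]=7 → slow++,fast++
(s=1,f=5) a[fast]=0 → fast++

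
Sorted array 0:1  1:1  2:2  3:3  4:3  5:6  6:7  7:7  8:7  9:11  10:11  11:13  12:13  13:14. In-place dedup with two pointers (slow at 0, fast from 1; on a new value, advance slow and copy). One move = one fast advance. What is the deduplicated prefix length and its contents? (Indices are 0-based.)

length 8; prefix = [1, 2, 3, 6, 7, 11, 13, 14]

(s=0,f=1) a[fast]=1=a[slow] dup → fast++
(s=0,f=2) a[fast]=2≠a[slow]=1 write a[1]=2 → slow++,fast++
(s=1,f=3) a[fast]=3≠a[slow]=2 write a[2]=3 → slow++,fast++
(s=2,f=4) a[fast]=3=a[slow] dup → fast++
(s=2,f=5) a[fast]=6≠a[slow]=3 write a[3]=6 → slow++,fast++
(s=3,f=6) a[fast]=7≠a[slow]=6 write a[4]=7 → slow++,fast++
(s=4,f=7) a[fast]=7=a[slow] dup → fast++
(s=4,f=8) a[fast]=7=a[slow] dup → fast++
(s=4,f=9) a[fast]=11≠a[slow]=7 write a[5]=11 → slow++,fast++
(s=5,f=10) a[fast]=11=a[slow] dup → fast++
(s=5,f=11) a[fast]=13≠a[slow]=11 write a[6]=13 → slow++,fast++
(s=6,f=12) a[fast]=13=a[slow] dup → fast++
(s=6,f=13) a[fast]=14≠a[slow]=13 write a[7]=14 → slow++,fast++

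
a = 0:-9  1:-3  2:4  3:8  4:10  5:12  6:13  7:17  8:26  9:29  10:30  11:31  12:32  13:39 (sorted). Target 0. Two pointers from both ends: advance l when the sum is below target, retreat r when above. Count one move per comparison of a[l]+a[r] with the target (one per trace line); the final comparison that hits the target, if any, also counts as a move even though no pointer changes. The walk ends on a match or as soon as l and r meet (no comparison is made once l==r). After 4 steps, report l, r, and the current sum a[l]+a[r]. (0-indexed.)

[0,13] -9+39=30 >0 → r--
[0,12] -9+32=23 >0 → r--
[0,11] -9+31=22 >0 → r--
[0,10] -9+30=21 >0 → r--

l=0, r=9, sum=20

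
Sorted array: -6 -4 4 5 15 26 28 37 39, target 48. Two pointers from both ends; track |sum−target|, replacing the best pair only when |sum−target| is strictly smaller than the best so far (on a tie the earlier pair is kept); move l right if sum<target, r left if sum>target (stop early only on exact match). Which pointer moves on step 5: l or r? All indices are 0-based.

r

[0,8] -6+39=33 d=15 * → l++
[1,8] -4+39=35 d=13 * → l++
[2,8] 4+39=43 d=5 * → l++
[3,8] 5+39=44 d=4 * → l++
[4,8] 15+39=54 d=6 → r--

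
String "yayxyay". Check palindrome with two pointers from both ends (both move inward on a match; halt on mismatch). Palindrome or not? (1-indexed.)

[1,7] 'y'=='y' → l++,r--
[2,6] 'a'=='a' → l++,r--
[3,5] 'y'=='y' → l++,r--

palindrome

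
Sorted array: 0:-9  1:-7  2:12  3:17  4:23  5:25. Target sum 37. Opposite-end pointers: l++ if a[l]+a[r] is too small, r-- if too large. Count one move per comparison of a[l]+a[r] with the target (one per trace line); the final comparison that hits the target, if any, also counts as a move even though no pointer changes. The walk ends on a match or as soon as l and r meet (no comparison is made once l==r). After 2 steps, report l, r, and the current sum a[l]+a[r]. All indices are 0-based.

l=2, r=5, sum=37

l=0 r=5: -9+25=16 <37, l++
l=1 r=5: -7+25=18 <37, l++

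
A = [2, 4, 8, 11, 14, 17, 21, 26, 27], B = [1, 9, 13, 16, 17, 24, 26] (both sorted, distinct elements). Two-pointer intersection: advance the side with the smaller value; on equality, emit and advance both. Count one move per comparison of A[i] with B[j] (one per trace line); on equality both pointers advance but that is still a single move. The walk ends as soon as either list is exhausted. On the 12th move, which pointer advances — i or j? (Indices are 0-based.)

j

[i=0,j=0] 2>1 → j++
[i=0,j=1] 2<9 → i++
[i=1,j=1] 4<9 → i++
[i=2,j=1] 8<9 → i++
[i=3,j=1] 11>9 → j++
[i=3,j=2] 11<13 → i++
[i=4,j=2] 14>13 → j++
[i=4,j=3] 14<16 → i++
[i=5,j=3] 17>16 → j++
[i=5,j=4] 17==17 emit → i++,j++
[i=6,j=5] 21<24 → i++
[i=7,j=5] 26>24 → j++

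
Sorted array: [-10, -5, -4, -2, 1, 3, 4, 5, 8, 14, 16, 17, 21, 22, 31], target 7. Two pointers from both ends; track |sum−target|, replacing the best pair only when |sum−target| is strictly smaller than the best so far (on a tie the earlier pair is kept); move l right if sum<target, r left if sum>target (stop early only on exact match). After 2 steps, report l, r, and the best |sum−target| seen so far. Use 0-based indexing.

[0,14] -10+31=21 d=14 * → r--
[0,13] -10+22=12 d=5 * → r--

l=0, r=12, best |Δ|=5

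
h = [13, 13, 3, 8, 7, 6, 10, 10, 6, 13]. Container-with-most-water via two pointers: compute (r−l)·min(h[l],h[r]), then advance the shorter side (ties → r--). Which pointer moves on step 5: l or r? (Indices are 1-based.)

l=1 r=10: min(13,13)*9=117 best=117 *, r--
l=1 r=9: min(13,6)*8=48 best=117, r--
l=1 r=8: min(13,10)*7=70 best=117, r--
l=1 r=7: min(13,10)*6=60 best=117, r--
l=1 r=6: min(13,6)*5=30 best=117, r--

r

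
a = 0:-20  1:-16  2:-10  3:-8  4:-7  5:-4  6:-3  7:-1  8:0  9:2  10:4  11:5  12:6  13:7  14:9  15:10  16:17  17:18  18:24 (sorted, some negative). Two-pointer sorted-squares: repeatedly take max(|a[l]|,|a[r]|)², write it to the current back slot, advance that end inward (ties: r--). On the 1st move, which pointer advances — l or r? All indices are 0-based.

r

[0,18] |-20|<=|24| out[18]=576 → r--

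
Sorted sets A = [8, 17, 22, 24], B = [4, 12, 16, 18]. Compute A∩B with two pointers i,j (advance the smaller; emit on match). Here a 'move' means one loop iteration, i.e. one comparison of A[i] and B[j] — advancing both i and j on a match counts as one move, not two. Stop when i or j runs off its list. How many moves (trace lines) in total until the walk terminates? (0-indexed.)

6 moves

[i=0,j=0] 8>4 → j++
[i=0,j=1] 8<12 → i++
[i=1,j=1] 17>12 → j++
[i=1,j=2] 17>16 → j++
[i=1,j=3] 17<18 → i++
[i=2,j=3] 22>18 → j++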